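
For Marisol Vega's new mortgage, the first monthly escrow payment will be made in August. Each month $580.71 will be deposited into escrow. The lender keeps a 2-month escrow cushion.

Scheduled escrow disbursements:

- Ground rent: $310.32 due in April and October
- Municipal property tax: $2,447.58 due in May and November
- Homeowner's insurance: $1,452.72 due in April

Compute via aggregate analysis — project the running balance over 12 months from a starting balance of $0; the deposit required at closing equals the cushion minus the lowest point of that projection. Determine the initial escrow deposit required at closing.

Cushion = 2 × $580.71 = $1,161.42
Trial balance (start $0, +$580.71 each month, − disbursements):
  Aug: +$580.71 → $580.71
  Sep: +$580.71 → $1,161.42
  Oct: +$580.71 − $310.32 → $1,431.81
  Nov: +$580.71 − $2,447.58 → -$435.06
  Dec: +$580.71 → $145.65
  Jan: +$580.71 → $726.36
  Feb: +$580.71 → $1,307.07
  Mar: +$580.71 → $1,887.78
  Apr: +$580.71 − $1,763.04 → $705.45
  May: +$580.71 − $2,447.58 → -$1,161.42
  Jun: +$580.71 → -$580.71
  Jul: +$580.71 → $0.00
Lowest trial balance = -$1,161.42 (May)
Initial deposit = cushion − low point = $1,161.42 − (-$1,161.42) = $2,322.84

$2,322.84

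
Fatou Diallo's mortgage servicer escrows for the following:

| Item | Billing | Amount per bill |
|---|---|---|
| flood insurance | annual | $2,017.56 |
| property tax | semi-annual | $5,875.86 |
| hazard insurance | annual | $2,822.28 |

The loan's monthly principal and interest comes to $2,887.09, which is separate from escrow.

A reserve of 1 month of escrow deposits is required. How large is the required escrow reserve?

Flood insurance = $2,017.56/yr
Property tax = $5,875.86 × 2 = $11,751.72/yr
Hazard insurance = $2,822.28/yr
Total per year = $2,017.56 + $11,751.72 + $2,822.28 = $16,591.56
Monthly = $16,591.56 ÷ 12 = $1,382.63
Required cushion = 1 × $1,382.63 = $1,382.63

$1,382.63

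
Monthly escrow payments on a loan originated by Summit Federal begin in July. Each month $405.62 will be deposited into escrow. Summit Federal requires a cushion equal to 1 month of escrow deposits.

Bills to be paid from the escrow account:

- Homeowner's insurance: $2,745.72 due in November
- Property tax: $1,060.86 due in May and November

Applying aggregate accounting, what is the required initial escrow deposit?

Cushion = 1 × $405.62 = $405.62
Trial balance (start $0, +$405.62 each month, − disbursements):
  Jul: +$405.62 → $405.62
  Aug: +$405.62 → $811.24
  Sep: +$405.62 → $1,216.86
  Oct: +$405.62 → $1,622.48
  Nov: +$405.62 − $3,806.58 → -$1,778.48
  Dec: +$405.62 → -$1,372.86
  Jan: +$405.62 → -$967.24
  Feb: +$405.62 → -$561.62
  Mar: +$405.62 → -$156.00
  Apr: +$405.62 → $249.62
  May: +$405.62 − $1,060.86 → -$405.62
  Jun: +$405.62 → $0.00
Lowest trial balance = -$1,778.48 (Nov)
Initial deposit = cushion − low point = $405.62 − (-$1,778.48) = $2,184.10

$2,184.10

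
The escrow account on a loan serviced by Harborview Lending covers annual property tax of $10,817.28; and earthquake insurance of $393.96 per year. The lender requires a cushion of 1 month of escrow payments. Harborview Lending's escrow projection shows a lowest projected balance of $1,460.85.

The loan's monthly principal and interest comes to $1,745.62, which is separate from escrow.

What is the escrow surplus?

$526.58

Property tax — $10,817.28/yr
Earthquake insurance — $393.96/yr
Annual escrow total = $10,817.28 + $393.96 = $11,211.24
Per month = $11,211.24 ÷ 12 = $934.27
Required cushion = 1 × $934.27 = $934.27
Excess over cushion: $1,460.85 − $934.27 = $526.58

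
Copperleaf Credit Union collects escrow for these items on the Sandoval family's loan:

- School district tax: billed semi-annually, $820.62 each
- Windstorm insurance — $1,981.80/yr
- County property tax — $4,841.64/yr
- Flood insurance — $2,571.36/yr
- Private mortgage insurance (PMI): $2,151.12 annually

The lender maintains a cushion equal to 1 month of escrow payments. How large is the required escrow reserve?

School district tax = $820.62 × 2 = $1,641.24 annually
Windstorm insurance = $1,981.80 annually
County property tax = $4,841.64 annually
Flood insurance = $2,571.36 annually
Private mortgage insurance (PMI) = $2,151.12 annually
Total per year = $13,187.16
Monthly = $13,187.16 ÷ 12 = $1,098.93
Reserve = 1 × $1,098.93 = $1,098.93

$1,098.93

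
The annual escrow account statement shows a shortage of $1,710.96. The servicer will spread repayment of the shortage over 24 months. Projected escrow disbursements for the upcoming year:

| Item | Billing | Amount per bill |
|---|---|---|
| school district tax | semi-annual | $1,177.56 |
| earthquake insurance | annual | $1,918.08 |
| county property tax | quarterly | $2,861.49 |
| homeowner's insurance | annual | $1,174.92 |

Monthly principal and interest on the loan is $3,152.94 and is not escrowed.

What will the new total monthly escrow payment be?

$1,479.13

School district tax — $1,177.56 × 2 = $2,355.12 per year
Earthquake insurance — $1,918.08 per year
County property tax — $2,861.49 × 4 = $11,445.96 per year
Homeowner's insurance — $1,174.92 per year
Annual escrow total = $2,355.12 + $1,918.08 + $11,445.96 + $1,174.92 = $16,894.08
Monthly = $16,894.08 ÷ 12 = $1,407.84
Shortage spread = $1,710.96 / 24 = $71.29/mo
Adjusted monthly = $1,407.84 + $71.29 = $1,479.13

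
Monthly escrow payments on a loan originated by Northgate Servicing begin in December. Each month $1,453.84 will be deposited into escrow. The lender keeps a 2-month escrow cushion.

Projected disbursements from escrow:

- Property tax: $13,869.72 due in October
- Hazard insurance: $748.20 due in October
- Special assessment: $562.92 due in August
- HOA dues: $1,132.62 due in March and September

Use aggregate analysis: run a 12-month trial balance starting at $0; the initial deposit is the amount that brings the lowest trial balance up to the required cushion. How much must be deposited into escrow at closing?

Cushion = 2 × $1,453.84 = $2,907.68
Trial balance (start $0, +$1,453.84 each month, − disbursements):
  Dec: +$1,453.84 → $1,453.84
  Jan: +$1,453.84 → $2,907.68
  Feb: +$1,453.84 → $4,361.52
  Mar: +$1,453.84 − $1,132.62 → $4,682.74
  Apr: +$1,453.84 → $6,136.58
  May: +$1,453.84 → $7,590.42
  Jun: +$1,453.84 → $9,044.26
  Jul: +$1,453.84 → $10,498.10
  Aug: +$1,453.84 − $562.92 → $11,389.02
  Sep: +$1,453.84 − $1,132.62 → $11,710.24
  Oct: +$1,453.84 − $14,617.92 → -$1,453.84
  Nov: +$1,453.84 → $0.00
Lowest trial balance = -$1,453.84 (Oct)
Initial deposit = cushion − low point = $2,907.68 − (-$1,453.84) = $4,361.52

$4,361.52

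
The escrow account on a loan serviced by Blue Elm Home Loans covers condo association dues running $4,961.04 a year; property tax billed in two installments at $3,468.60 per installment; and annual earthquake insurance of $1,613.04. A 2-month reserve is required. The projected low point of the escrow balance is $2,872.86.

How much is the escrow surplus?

$620.98

Condo association dues — $4,961.04
Property tax — $3,468.60 × 2 = $6,937.20
Earthquake insurance — $1,613.04
Total annual escrow = $4,961.04 + $6,937.20 + $1,613.04 = $13,511.28
Monthly = $13,511.28 ÷ 12 = $1,125.94
Cushion = 2 × $1,125.94 = $2,251.88
Excess over cushion: $2,872.86 − $2,251.88 = $620.98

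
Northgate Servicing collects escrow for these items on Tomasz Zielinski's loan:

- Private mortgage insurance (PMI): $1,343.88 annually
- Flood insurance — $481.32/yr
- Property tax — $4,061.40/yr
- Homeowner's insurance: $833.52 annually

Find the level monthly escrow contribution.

$560.01

Private mortgage insurance (PMI): $1,343.88 annually
Flood insurance: $481.32 annually
Property tax: $4,061.40 annually
Homeowner's insurance: $833.52 annually
Total annual escrow = $6,720.12
Base monthly escrow = $6,720.12 ÷ 12 = $560.01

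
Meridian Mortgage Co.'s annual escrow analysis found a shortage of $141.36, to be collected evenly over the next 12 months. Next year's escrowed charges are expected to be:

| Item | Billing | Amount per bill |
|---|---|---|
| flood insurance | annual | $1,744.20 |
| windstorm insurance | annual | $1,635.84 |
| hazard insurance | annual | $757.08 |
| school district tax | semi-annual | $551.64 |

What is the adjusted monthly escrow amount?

$448.48

Flood insurance — $1,744.20
Windstorm insurance — $1,635.84
Hazard insurance — $757.08
School district tax — $551.64 × 2 = $1,103.28
Combined annual = $1,744.20 + $1,635.84 + $757.08 + $1,103.28 = $5,240.40
Base monthly escrow = $5,240.40 ÷ 12 = $436.70
Monthly shortage recovery: $141.36 ÷ 12 = $11.78
Adjusted monthly = $436.70 + $11.78 = $448.48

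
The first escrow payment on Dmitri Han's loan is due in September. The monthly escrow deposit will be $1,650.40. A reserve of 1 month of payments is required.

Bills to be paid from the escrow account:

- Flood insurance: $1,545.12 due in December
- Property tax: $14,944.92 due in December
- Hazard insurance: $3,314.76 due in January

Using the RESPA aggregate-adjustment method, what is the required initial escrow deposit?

Cushion = 1 × $1,650.40 = $1,650.40
Trial balance (start $0, +$1,650.40 each month, − disbursements):
  Sep: +$1,650.40 → $1,650.40
  Oct: +$1,650.40 → $3,300.80
  Nov: +$1,650.40 → $4,951.20
  Dec: +$1,650.40 − $16,490.04 → -$9,888.44
  Jan: +$1,650.40 − $3,314.76 → -$11,552.80
  Feb: +$1,650.40 → -$9,902.40
  Mar: +$1,650.40 → -$8,252.00
  Apr: +$1,650.40 → -$6,601.60
  May: +$1,650.40 → -$4,951.20
  Jun: +$1,650.40 → -$3,300.80
  Jul: +$1,650.40 → -$1,650.40
  Aug: +$1,650.40 → $0.00
Lowest trial balance = -$11,552.80 (Jan)
Initial deposit = cushion − low point = $1,650.40 − (-$11,552.80) = $13,203.20

$13,203.20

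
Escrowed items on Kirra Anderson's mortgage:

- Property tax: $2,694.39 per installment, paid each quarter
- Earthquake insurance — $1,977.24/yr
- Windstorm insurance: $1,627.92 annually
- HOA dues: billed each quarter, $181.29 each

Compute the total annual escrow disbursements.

$15,107.88

Property tax = $2,694.39 × 4 = $10,777.56
Earthquake insurance = $1,977.24
Windstorm insurance = $1,627.92
HOA dues = $181.29 × 4 = $725.16
Total annual escrow = $15,107.88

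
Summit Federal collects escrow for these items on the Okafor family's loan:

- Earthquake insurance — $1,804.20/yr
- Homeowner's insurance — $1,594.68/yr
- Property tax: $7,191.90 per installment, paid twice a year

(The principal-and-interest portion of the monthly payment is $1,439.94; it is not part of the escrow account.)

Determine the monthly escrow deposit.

Earthquake insurance — $1,804.20
Homeowner's insurance — $1,594.68
Property tax — $7,191.90 × 2 = $14,383.80
Total annual escrow = $1,804.20 + $1,594.68 + $14,383.80 = $17,782.68
Monthly = $17,782.68 / 12 = $1,481.89

$1,481.89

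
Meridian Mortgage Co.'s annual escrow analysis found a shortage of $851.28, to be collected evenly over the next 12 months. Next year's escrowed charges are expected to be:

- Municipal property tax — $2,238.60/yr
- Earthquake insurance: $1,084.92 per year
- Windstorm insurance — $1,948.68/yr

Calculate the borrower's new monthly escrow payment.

Municipal property tax — $2,238.60 annually
Earthquake insurance — $1,084.92 annually
Windstorm insurance — $1,948.68 annually
Yearly total = $2,238.60 + $1,084.92 + $1,948.68 = $5,272.20
Per month = $5,272.20 / 12 = $439.35
Shortage spread = $851.28 / 12 = $70.94/mo
Adjusted monthly = $439.35 + $70.94 = $510.29

$510.29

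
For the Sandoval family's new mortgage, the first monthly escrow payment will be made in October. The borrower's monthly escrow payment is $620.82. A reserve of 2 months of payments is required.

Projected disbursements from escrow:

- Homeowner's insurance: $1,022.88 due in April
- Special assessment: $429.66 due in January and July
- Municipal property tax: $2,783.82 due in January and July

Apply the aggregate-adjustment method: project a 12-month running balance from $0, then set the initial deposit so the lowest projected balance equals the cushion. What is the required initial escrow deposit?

Cushion = 2 × $620.82 = $1,241.64
Trial balance (start $0, +$620.82 each month, − disbursements):
  Oct: +$620.82 → $620.82
  Nov: +$620.82 → $1,241.64
  Dec: +$620.82 → $1,862.46
  Jan: +$620.82 − $3,213.48 → -$730.20
  Feb: +$620.82 → -$109.38
  Mar: +$620.82 → $511.44
  Apr: +$620.82 − $1,022.88 → $109.38
  May: +$620.82 → $730.20
  Jun: +$620.82 → $1,351.02
  Jul: +$620.82 − $3,213.48 → -$1,241.64
  Aug: +$620.82 → -$620.82
  Sep: +$620.82 → $0.00
Lowest trial balance = -$1,241.64 (Jul)
Initial deposit = cushion − low point = $1,241.64 − (-$1,241.64) = $2,483.28

$2,483.28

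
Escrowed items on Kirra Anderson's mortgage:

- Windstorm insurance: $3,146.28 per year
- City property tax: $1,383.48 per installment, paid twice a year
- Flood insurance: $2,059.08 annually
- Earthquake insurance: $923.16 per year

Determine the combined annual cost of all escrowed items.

Windstorm insurance: $3,146.28/yr
City property tax: $1,383.48 × 2 = $2,766.96/yr
Flood insurance: $2,059.08/yr
Earthquake insurance: $923.16/yr
Combined annual = $3,146.28 + $2,766.96 + $2,059.08 + $923.16 = $8,895.48

$8,895.48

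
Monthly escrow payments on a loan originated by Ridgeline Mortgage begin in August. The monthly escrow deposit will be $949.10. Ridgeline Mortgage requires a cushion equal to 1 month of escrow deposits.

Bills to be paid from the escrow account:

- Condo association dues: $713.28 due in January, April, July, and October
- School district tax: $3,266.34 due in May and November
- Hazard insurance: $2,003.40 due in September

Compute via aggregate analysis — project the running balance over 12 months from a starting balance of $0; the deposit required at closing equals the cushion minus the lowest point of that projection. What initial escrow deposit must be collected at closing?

$3,135.72

Cushion = 1 × $949.10 = $949.10
Trial balance (start $0, +$949.10 each month, − disbursements):
  Aug: +$949.10 → $949.10
  Sep: +$949.10 − $2,003.40 → -$105.20
  Oct: +$949.10 − $713.28 → $130.62
  Nov: +$949.10 − $3,266.34 → -$2,186.62
  Dec: +$949.10 → -$1,237.52
  Jan: +$949.10 − $713.28 → -$1,001.70
  Feb: +$949.10 → -$52.60
  Mar: +$949.10 → $896.50
  Apr: +$949.10 − $713.28 → $1,132.32
  May: +$949.10 − $3,266.34 → -$1,184.92
  Jun: +$949.10 → -$235.82
  Jul: +$949.10 − $713.28 → $0.00
Lowest trial balance = -$2,186.62 (Nov)
Initial deposit = cushion − low point = $949.10 − (-$2,186.62) = $3,135.72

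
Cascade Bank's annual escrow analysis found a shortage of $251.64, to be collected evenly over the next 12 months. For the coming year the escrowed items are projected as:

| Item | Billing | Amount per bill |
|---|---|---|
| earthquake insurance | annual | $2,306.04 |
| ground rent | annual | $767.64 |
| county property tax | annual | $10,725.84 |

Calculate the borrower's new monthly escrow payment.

$1,170.93

Earthquake insurance = $2,306.04
Ground rent = $767.64
County property tax = $10,725.84
Total per year = $2,306.04 + $767.64 + $10,725.84 = $13,799.52
Per month = $13,799.52 ÷ 12 = $1,149.96
Shortage per month = $251.64 / 12 = $20.97
Adjusted monthly = $1,149.96 + $20.97 = $1,170.93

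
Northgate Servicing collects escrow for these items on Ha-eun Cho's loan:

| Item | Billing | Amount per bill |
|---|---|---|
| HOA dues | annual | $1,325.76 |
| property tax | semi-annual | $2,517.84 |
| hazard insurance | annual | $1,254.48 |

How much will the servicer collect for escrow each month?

HOA dues = $1,325.76
Property tax = $2,517.84 × 2 = $5,035.68
Hazard insurance = $1,254.48
Total per year = $1,325.76 + $5,035.68 + $1,254.48 = $7,615.92
Monthly = $7,615.92 ÷ 12 = $634.66

$634.66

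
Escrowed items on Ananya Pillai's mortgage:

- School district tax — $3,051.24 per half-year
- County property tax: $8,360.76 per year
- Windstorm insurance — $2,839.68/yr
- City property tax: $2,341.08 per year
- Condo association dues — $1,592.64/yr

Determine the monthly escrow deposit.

$1,769.72

School district tax = $3,051.24 × 2 = $6,102.48
County property tax = $8,360.76
Windstorm insurance = $2,839.68
City property tax = $2,341.08
Condo association dues = $1,592.64
Yearly total = $6,102.48 + $8,360.76 + $2,839.68 + $2,341.08 + $1,592.64 = $21,236.64
Base monthly escrow = $21,236.64 / 12 = $1,769.72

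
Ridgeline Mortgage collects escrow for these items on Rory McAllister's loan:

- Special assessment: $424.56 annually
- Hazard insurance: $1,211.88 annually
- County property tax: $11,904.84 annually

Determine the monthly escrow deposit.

$1,128.44

Special assessment: $424.56
Hazard insurance: $1,211.88
County property tax: $11,904.84
Total annual escrow = $13,541.28
Per month = $13,541.28 / 12 = $1,128.44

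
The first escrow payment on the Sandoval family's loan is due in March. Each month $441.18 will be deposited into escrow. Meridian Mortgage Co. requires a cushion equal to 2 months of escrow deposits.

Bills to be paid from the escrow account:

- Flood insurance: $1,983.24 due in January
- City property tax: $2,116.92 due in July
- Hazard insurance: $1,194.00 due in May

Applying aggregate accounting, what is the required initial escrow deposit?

$1,987.38

Cushion = 2 × $441.18 = $882.36
Trial balance (start $0, +$441.18 each month, − disbursements):
  Mar: +$441.18 → $441.18
  Apr: +$441.18 → $882.36
  May: +$441.18 − $1,194.00 → $129.54
  Jun: +$441.18 → $570.72
  Jul: +$441.18 − $2,116.92 → -$1,105.02
  Aug: +$441.18 → -$663.84
  Sep: +$441.18 → -$222.66
  Oct: +$441.18 → $218.52
  Nov: +$441.18 → $659.70
  Dec: +$441.18 → $1,100.88
  Jan: +$441.18 − $1,983.24 → -$441.18
  Feb: +$441.18 → $0.00
Lowest trial balance = -$1,105.02 (Jul)
Initial deposit = cushion − low point = $882.36 − (-$1,105.02) = $1,987.38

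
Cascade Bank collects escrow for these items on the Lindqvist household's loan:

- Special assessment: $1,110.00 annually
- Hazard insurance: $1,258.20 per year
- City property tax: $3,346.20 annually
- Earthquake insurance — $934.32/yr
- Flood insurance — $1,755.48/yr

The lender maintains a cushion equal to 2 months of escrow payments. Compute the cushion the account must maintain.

Special assessment — $1,110.00 annually
Hazard insurance — $1,258.20 annually
City property tax — $3,346.20 annually
Earthquake insurance — $934.32 annually
Flood insurance — $1,755.48 annually
Annual escrow total = $1,110.00 + $1,258.20 + $3,346.20 + $934.32 + $1,755.48 = $8,404.20
Base monthly escrow = $8,404.20 ÷ 12 = $700.35
Cushion = 2 × $700.35 = $1,400.70

$1,400.70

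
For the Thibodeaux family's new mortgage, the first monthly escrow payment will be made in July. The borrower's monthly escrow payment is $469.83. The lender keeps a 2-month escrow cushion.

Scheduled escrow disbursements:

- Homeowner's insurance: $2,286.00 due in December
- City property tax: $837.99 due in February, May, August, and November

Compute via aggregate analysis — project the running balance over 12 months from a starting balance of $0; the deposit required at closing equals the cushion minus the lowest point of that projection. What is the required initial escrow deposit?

$2,082.66

Cushion = 2 × $469.83 = $939.66
Trial balance (start $0, +$469.83 each month, − disbursements):
  Jul: +$469.83 → $469.83
  Aug: +$469.83 − $837.99 → $101.67
  Sep: +$469.83 → $571.50
  Oct: +$469.83 → $1,041.33
  Nov: +$469.83 − $837.99 → $673.17
  Dec: +$469.83 − $2,286.00 → -$1,143.00
  Jan: +$469.83 → -$673.17
  Feb: +$469.83 − $837.99 → -$1,041.33
  Mar: +$469.83 → -$571.50
  Apr: +$469.83 → -$101.67
  May: +$469.83 − $837.99 → -$469.83
  Jun: +$469.83 → $0.00
Lowest trial balance = -$1,143.00 (Dec)
Initial deposit = cushion − low point = $939.66 − (-$1,143.00) = $2,082.66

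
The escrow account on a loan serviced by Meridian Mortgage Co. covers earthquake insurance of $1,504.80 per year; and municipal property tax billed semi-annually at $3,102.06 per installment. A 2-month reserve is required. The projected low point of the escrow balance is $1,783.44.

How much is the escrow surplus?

Earthquake insurance: $1,504.80
Municipal property tax: $3,102.06 × 2 = $6,204.12
Combined annual = $7,708.92
Monthly = $7,708.92 / 12 = $642.41
Required reserve = 2 × $642.41 = $1,284.82
Excess over cushion: $1,783.44 − $1,284.82 = $498.62

$498.62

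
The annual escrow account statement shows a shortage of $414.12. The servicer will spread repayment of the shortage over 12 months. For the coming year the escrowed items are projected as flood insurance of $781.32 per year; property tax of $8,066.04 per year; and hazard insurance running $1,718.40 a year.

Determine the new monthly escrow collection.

Flood insurance — $781.32/yr
Property tax — $8,066.04/yr
Hazard insurance — $1,718.40/yr
Yearly total = $10,565.76
Per month = $10,565.76 ÷ 12 = $880.48
Shortage per month = $414.12 / 12 = $34.51
New monthly escrow = $880.48 + $34.51 = $914.99

$914.99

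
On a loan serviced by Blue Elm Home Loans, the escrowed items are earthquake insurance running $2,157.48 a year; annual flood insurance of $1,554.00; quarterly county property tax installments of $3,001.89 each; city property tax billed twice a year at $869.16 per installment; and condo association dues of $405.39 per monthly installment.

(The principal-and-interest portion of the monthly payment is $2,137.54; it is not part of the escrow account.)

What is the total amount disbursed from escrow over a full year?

$22,322.04

Earthquake insurance = $2,157.48 annually
Flood insurance = $1,554.00 annually
County property tax = $3,001.89 × 4 = $12,007.56 annually
City property tax = $869.16 × 2 = $1,738.32 annually
Condo association dues = $405.39 × 12 = $4,864.68 annually
Yearly total = $22,322.04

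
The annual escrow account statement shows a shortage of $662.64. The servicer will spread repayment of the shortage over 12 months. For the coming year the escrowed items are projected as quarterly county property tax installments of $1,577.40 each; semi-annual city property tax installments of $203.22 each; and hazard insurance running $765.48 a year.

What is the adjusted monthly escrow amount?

$678.68

County property tax: $1,577.40 × 4 = $6,309.60 per year
City property tax: $203.22 × 2 = $406.44 per year
Hazard insurance: $765.48 per year
Combined annual = $7,481.52
Per month = $7,481.52 / 12 = $623.46
Monthly shortage recovery: $662.64 ÷ 12 = $55.22
Adjusted monthly = $623.46 + $55.22 = $678.68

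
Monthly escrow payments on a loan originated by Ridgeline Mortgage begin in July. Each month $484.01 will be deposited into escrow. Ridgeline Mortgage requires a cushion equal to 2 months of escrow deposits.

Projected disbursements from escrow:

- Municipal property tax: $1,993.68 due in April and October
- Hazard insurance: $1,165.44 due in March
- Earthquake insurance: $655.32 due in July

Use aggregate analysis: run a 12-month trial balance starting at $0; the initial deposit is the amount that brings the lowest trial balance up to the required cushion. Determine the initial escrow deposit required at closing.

Cushion = 2 × $484.01 = $968.02
Trial balance (start $0, +$484.01 each month, − disbursements):
  Jul: +$484.01 − $655.32 → -$171.31
  Aug: +$484.01 → $312.70
  Sep: +$484.01 → $796.71
  Oct: +$484.01 − $1,993.68 → -$712.96
  Nov: +$484.01 → -$228.95
  Dec: +$484.01 → $255.06
  Jan: +$484.01 → $739.07
  Feb: +$484.01 → $1,223.08
  Mar: +$484.01 − $1,165.44 → $541.65
  Apr: +$484.01 − $1,993.68 → -$968.02
  May: +$484.01 → -$484.01
  Jun: +$484.01 → $0.00
Lowest trial balance = -$968.02 (Apr)
Initial deposit = cushion − low point = $968.02 − (-$968.02) = $1,936.04

$1,936.04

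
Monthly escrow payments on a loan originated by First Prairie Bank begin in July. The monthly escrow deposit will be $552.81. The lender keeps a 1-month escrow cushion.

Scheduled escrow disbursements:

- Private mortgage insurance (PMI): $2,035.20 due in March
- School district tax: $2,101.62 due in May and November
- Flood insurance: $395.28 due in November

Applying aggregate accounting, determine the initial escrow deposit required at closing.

Cushion = 1 × $552.81 = $552.81
Trial balance (start $0, +$552.81 each month, − disbursements):
  Jul: +$552.81 → $552.81
  Aug: +$552.81 → $1,105.62
  Sep: +$552.81 → $1,658.43
  Oct: +$552.81 → $2,211.24
  Nov: +$552.81 − $2,496.90 → $267.15
  Dec: +$552.81 → $819.96
  Jan: +$552.81 → $1,372.77
  Feb: +$552.81 → $1,925.58
  Mar: +$552.81 − $2,035.20 → $443.19
  Apr: +$552.81 → $996.00
  May: +$552.81 − $2,101.62 → -$552.81
  Jun: +$552.81 → $0.00
Lowest trial balance = -$552.81 (May)
Initial deposit = cushion − low point = $552.81 − (-$552.81) = $1,105.62

$1,105.62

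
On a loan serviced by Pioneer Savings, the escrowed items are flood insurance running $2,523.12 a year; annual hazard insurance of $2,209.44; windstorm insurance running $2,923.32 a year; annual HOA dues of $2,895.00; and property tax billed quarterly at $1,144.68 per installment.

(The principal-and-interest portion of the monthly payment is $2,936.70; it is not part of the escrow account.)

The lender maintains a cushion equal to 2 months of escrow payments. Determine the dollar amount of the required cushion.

Flood insurance: $2,523.12
Hazard insurance: $2,209.44
Windstorm insurance: $2,923.32
HOA dues: $2,895.00
Property tax: $1,144.68 × 4 = $4,578.72
Total per year = $2,523.12 + $2,209.44 + $2,923.32 + $2,895.00 + $4,578.72 = $15,129.60
Monthly escrow = $15,129.60 / 12 = $1,260.80
Required cushion = 2 × $1,260.80 = $2,521.60

$2,521.60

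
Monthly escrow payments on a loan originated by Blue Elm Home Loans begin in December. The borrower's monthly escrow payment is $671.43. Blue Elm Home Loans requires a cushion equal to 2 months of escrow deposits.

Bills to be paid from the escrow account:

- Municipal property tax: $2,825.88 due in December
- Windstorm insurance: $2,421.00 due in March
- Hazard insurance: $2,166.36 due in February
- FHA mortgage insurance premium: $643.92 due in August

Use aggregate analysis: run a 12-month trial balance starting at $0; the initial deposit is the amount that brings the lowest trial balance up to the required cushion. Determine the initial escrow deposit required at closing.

$6,070.38

Cushion = 2 × $671.43 = $1,342.86
Trial balance (start $0, +$671.43 each month, − disbursements):
  Dec: +$671.43 − $2,825.88 → -$2,154.45
  Jan: +$671.43 → -$1,483.02
  Feb: +$671.43 − $2,166.36 → -$2,977.95
  Mar: +$671.43 − $2,421.00 → -$4,727.52
  Apr: +$671.43 → -$4,056.09
  May: +$671.43 → -$3,384.66
  Jun: +$671.43 → -$2,713.23
  Jul: +$671.43 → -$2,041.80
  Aug: +$671.43 − $643.92 → -$2,014.29
  Sep: +$671.43 → -$1,342.86
  Oct: +$671.43 → -$671.43
  Nov: +$671.43 → $0.00
Lowest trial balance = -$4,727.52 (Mar)
Initial deposit = cushion − low point = $1,342.86 − (-$4,727.52) = $6,070.38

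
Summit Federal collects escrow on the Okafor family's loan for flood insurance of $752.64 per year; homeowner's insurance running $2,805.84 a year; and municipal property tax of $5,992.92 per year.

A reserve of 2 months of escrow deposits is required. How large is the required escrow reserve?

Flood insurance — $752.64/yr
Homeowner's insurance — $2,805.84/yr
Municipal property tax — $5,992.92/yr
Combined annual = $752.64 + $2,805.84 + $5,992.92 = $9,551.40
Base monthly escrow = $9,551.40 / 12 = $795.95
Required cushion = 2 × $795.95 = $1,591.90

$1,591.90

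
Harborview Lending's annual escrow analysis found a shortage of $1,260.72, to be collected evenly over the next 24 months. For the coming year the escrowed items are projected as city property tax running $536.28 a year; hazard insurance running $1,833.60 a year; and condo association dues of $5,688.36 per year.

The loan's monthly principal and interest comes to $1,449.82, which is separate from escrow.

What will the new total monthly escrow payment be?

City property tax = $536.28/yr
Hazard insurance = $1,833.60/yr
Condo association dues = $5,688.36/yr
Annual escrow total = $8,058.24
Per month = $8,058.24 ÷ 12 = $671.52
Shortage spread = $1,260.72 ÷ 24 = $52.53/mo
Adjusted monthly = $671.52 + $52.53 = $724.05

$724.05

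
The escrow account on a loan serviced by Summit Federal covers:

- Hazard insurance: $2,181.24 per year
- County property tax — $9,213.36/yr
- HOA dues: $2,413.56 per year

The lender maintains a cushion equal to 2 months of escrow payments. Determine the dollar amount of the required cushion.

$2,301.36

Hazard insurance = $2,181.24/yr
County property tax = $9,213.36/yr
HOA dues = $2,413.56/yr
Annual escrow total = $13,808.16
Monthly escrow = $13,808.16 ÷ 12 = $1,150.68
Cushion = 2 × $1,150.68 = $2,301.36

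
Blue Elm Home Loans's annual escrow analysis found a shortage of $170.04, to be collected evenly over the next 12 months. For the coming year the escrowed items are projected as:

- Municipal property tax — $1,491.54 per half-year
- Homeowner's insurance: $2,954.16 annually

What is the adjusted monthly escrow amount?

$508.94

Municipal property tax: $1,491.54 × 2 = $2,983.08
Homeowner's insurance: $2,954.16
Annual escrow total = $2,983.08 + $2,954.16 = $5,937.24
Base monthly escrow = $5,937.24 / 12 = $494.77
Shortage spread = $170.04 ÷ 12 = $14.17/mo
Adjusted monthly = $494.77 + $14.17 = $508.94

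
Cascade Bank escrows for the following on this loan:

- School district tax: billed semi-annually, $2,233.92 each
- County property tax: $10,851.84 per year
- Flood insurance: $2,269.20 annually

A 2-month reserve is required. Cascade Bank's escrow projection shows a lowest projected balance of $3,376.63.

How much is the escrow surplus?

$445.15

School district tax = $2,233.92 × 2 = $4,467.84 annually
County property tax = $10,851.84 annually
Flood insurance = $2,269.20 annually
Combined annual = $17,588.88
Base monthly escrow = $17,588.88 ÷ 12 = $1,465.74
Required cushion = 2 × $1,465.74 = $2,931.48
Excess over cushion: $3,376.63 − $2,931.48 = $445.15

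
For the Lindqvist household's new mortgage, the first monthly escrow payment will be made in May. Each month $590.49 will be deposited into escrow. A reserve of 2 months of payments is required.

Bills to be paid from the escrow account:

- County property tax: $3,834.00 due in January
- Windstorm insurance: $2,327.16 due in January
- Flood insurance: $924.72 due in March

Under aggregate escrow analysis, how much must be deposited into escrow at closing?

Cushion = 2 × $590.49 = $1,180.98
Trial balance (start $0, +$590.49 each month, − disbursements):
  May: +$590.49 → $590.49
  Jun: +$590.49 → $1,180.98
  Jul: +$590.49 → $1,771.47
  Aug: +$590.49 → $2,361.96
  Sep: +$590.49 → $2,952.45
  Oct: +$590.49 → $3,542.94
  Nov: +$590.49 → $4,133.43
  Dec: +$590.49 → $4,723.92
  Jan: +$590.49 − $6,161.16 → -$846.75
  Feb: +$590.49 → -$256.26
  Mar: +$590.49 − $924.72 → -$590.49
  Apr: +$590.49 → $0.00
Lowest trial balance = -$846.75 (Jan)
Initial deposit = cushion − low point = $1,180.98 − (-$846.75) = $2,027.73

$2,027.73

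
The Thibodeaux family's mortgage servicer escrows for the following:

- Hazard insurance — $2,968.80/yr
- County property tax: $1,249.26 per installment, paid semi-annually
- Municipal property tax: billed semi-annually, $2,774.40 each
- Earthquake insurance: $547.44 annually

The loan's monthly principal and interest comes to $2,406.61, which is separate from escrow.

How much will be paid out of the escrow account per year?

Hazard insurance: $2,968.80/yr
County property tax: $1,249.26 × 2 = $2,498.52/yr
Municipal property tax: $2,774.40 × 2 = $5,548.80/yr
Earthquake insurance: $547.44/yr
Total per year = $11,563.56

$11,563.56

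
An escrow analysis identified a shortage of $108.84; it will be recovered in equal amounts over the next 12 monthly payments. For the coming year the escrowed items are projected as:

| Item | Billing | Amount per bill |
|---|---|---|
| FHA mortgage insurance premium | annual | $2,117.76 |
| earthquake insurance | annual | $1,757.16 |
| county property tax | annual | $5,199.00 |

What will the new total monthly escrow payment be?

$765.23

FHA mortgage insurance premium = $2,117.76 annually
Earthquake insurance = $1,757.16 annually
County property tax = $5,199.00 annually
Total per year = $2,117.76 + $1,757.16 + $5,199.00 = $9,073.92
Base monthly escrow = $9,073.92 / 12 = $756.16
Monthly shortage recovery: $108.84 / 12 = $9.07
New monthly escrow = $756.16 + $9.07 = $765.23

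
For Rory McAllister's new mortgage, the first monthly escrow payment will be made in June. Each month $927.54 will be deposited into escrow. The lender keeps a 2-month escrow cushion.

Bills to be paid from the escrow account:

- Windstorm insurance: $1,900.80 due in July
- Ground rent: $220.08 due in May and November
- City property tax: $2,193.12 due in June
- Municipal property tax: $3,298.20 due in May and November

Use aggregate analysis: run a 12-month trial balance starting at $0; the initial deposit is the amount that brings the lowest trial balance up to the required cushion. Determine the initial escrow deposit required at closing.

$4,093.92

Cushion = 2 × $927.54 = $1,855.08
Trial balance (start $0, +$927.54 each month, − disbursements):
  Jun: +$927.54 − $2,193.12 → -$1,265.58
  Jul: +$927.54 − $1,900.80 → -$2,238.84
  Aug: +$927.54 → -$1,311.30
  Sep: +$927.54 → -$383.76
  Oct: +$927.54 → $543.78
  Nov: +$927.54 − $3,518.28 → -$2,046.96
  Dec: +$927.54 → -$1,119.42
  Jan: +$927.54 → -$191.88
  Feb: +$927.54 → $735.66
  Mar: +$927.54 → $1,663.20
  Apr: +$927.54 → $2,590.74
  May: +$927.54 − $3,518.28 → $0.00
Lowest trial balance = -$2,238.84 (Jul)
Initial deposit = cushion − low point = $1,855.08 − (-$2,238.84) = $4,093.92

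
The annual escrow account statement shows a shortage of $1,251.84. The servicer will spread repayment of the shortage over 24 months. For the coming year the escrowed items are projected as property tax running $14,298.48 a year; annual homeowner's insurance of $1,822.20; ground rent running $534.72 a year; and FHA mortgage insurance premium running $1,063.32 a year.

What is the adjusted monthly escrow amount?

Property tax: $14,298.48 annually
Homeowner's insurance: $1,822.20 annually
Ground rent: $534.72 annually
FHA mortgage insurance premium: $1,063.32 annually
Total annual escrow = $14,298.48 + $1,822.20 + $534.72 + $1,063.32 = $17,718.72
Monthly = $17,718.72 ÷ 12 = $1,476.56
Monthly shortage recovery: $1,251.84 ÷ 24 = $52.16
Adjusted monthly = $1,476.56 + $52.16 = $1,528.72

$1,528.72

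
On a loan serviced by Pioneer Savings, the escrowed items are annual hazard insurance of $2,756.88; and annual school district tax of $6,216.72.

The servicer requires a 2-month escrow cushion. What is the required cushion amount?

$1,495.60

Hazard insurance: $2,756.88
School district tax: $6,216.72
Combined annual = $2,756.88 + $6,216.72 = $8,973.60
Monthly = $8,973.60 ÷ 12 = $747.80
Required cushion = 2 × $747.80 = $1,495.60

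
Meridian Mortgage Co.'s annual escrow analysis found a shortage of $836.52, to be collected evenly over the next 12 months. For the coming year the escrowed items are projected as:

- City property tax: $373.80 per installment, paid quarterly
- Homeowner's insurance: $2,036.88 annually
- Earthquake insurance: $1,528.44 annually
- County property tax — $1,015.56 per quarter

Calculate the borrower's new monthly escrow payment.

$829.94

City property tax — $373.80 × 4 = $1,495.20/yr
Homeowner's insurance — $2,036.88/yr
Earthquake insurance — $1,528.44/yr
County property tax — $1,015.56 × 4 = $4,062.24/yr
Combined annual = $1,495.20 + $2,036.88 + $1,528.44 + $4,062.24 = $9,122.76
Monthly escrow = $9,122.76 / 12 = $760.23
Monthly shortage recovery: $836.52 / 12 = $69.71
Adjusted monthly = $760.23 + $69.71 = $829.94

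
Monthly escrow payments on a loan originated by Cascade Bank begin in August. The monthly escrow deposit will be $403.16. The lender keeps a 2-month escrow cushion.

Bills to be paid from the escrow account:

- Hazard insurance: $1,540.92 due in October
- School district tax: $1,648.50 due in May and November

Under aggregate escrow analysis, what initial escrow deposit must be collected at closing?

Cushion = 2 × $403.16 = $806.32
Trial balance (start $0, +$403.16 each month, − disbursements):
  Aug: +$403.16 → $403.16
  Sep: +$403.16 → $806.32
  Oct: +$403.16 − $1,540.92 → -$331.44
  Nov: +$403.16 − $1,648.50 → -$1,576.78
  Dec: +$403.16 → -$1,173.62
  Jan: +$403.16 → -$770.46
  Feb: +$403.16 → -$367.30
  Mar: +$403.16 → $35.86
  Apr: +$403.16 → $439.02
  May: +$403.16 − $1,648.50 → -$806.32
  Jun: +$403.16 → -$403.16
  Jul: +$403.16 → $0.00
Lowest trial balance = -$1,576.78 (Nov)
Initial deposit = cushion − low point = $806.32 − (-$1,576.78) = $2,383.10

$2,383.10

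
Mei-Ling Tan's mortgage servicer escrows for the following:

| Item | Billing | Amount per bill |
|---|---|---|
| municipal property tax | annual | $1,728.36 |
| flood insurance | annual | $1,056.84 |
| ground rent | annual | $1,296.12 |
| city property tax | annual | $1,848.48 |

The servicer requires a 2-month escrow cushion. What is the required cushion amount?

Municipal property tax — $1,728.36 annually
Flood insurance — $1,056.84 annually
Ground rent — $1,296.12 annually
City property tax — $1,848.48 annually
Total annual escrow = $1,728.36 + $1,056.84 + $1,296.12 + $1,848.48 = $5,929.80
Monthly escrow = $5,929.80 / 12 = $494.15
Reserve = 2 × $494.15 = $988.30

$988.30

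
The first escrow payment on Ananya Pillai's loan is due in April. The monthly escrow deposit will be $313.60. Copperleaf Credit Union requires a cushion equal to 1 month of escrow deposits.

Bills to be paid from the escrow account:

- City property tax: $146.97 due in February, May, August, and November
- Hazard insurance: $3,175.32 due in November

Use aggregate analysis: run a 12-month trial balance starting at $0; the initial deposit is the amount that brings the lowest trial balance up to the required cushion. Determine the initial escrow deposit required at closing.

$1,421.03

Cushion = 1 × $313.60 = $313.60
Trial balance (start $0, +$313.60 each month, − disbursements):
  Apr: +$313.60 → $313.60
  May: +$313.60 − $146.97 → $480.23
  Jun: +$313.60 → $793.83
  Jul: +$313.60 → $1,107.43
  Aug: +$313.60 − $146.97 → $1,274.06
  Sep: +$313.60 → $1,587.66
  Oct: +$313.60 → $1,901.26
  Nov: +$313.60 − $3,322.29 → -$1,107.43
  Dec: +$313.60 → -$793.83
  Jan: +$313.60 → -$480.23
  Feb: +$313.60 − $146.97 → -$313.60
  Mar: +$313.60 → $0.00
Lowest trial balance = -$1,107.43 (Nov)
Initial deposit = cushion − low point = $313.60 − (-$1,107.43) = $1,421.03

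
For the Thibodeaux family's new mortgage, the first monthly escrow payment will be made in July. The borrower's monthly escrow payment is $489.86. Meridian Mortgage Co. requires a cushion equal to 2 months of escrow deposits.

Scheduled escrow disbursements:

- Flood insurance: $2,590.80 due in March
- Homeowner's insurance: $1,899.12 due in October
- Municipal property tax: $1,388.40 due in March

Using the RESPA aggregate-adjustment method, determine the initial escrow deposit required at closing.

$2,449.30

Cushion = 2 × $489.86 = $979.72
Trial balance (start $0, +$489.86 each month, − disbursements):
  Jul: +$489.86 → $489.86
  Aug: +$489.86 → $979.72
  Sep: +$489.86 → $1,469.58
  Oct: +$489.86 − $1,899.12 → $60.32
  Nov: +$489.86 → $550.18
  Dec: +$489.86 → $1,040.04
  Jan: +$489.86 → $1,529.90
  Feb: +$489.86 → $2,019.76
  Mar: +$489.86 − $3,979.20 → -$1,469.58
  Apr: +$489.86 → -$979.72
  May: +$489.86 → -$489.86
  Jun: +$489.86 → $0.00
Lowest trial balance = -$1,469.58 (Mar)
Initial deposit = cushion − low point = $979.72 − (-$1,469.58) = $2,449.30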